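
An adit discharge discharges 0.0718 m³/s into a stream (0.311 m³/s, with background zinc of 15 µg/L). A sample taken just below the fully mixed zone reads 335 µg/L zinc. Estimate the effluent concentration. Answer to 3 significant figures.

1720 µg/L

Mass balance: 0.3110·15.00 + 0.07180·Cₑ = 0.3828·335.0
→ Cₑ = (0.3828·335.0 − 0.3110·15.00) / 0.07180 = 1721 µg/L.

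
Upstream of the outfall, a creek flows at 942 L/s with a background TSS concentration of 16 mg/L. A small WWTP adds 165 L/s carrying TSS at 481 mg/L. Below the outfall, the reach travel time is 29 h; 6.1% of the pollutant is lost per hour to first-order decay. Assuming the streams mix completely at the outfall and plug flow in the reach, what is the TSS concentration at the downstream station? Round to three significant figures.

13.7 mg/L

Mass balance: C = (942.0·16.00 + 165.0·481.0) / 1107 = 94440/1107 = 85.31 mg/L.
6.1%/h lost → k = −ln(1 − 0.061) = 0.06294 h⁻¹.
Decay over the reach: 85.31·exp(−kt) = 85.31·0.1612 = 13.75 mg/L.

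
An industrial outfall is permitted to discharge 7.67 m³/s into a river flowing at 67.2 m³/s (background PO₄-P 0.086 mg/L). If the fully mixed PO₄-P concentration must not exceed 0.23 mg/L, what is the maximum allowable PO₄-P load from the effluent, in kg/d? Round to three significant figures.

Mass balance at the limit: 67.20·0.08600 + 7.670·Cₑ = 74.87·0.23 → Cₑ = 1.492 mg/L.
Load = 7.670 m³/s × 1.492 g/m³ × 86 400 s/d = 988.5 kg/d.

988 kg/d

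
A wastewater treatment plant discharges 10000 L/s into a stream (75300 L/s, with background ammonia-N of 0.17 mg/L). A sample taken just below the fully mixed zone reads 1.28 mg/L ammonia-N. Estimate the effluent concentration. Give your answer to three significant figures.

Mass balance: 75300·0.1700 + 10000·Cₑ = 85300·1.280
→ Cₑ = (85300·1.280 − 75300·0.1700) / 10000 = 9.638 mg/L.

9.64 mg/L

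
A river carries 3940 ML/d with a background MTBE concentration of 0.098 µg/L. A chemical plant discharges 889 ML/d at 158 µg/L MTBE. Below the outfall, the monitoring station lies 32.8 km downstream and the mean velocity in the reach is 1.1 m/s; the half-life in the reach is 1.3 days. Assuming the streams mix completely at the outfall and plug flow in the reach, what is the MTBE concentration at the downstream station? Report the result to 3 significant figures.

After mixing, C = (3940·0.09800 + 889.0·158.0) / 4829 = 140800/4829 = 29.17 µg/L.
Travel time t = 32.8·1000 / 1.1 = 29820 s = 8.283 h.
Half-life 1.3 d → k = ln 2 / 1.3 = 0.5332 d⁻¹.
Applying C = C₀e^(−kt): 29.17 × 0.8319 = 24.26 µg/L.

24.3 µg/L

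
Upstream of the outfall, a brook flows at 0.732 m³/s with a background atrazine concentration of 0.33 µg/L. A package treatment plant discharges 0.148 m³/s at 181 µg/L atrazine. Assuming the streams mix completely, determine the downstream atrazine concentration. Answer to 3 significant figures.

30.7 µg/L

After mixing, C = (0.7320·0.3300 + 0.1480·181.0) / 0.8800 = 27.03/0.8800 = 30.72 µg/L.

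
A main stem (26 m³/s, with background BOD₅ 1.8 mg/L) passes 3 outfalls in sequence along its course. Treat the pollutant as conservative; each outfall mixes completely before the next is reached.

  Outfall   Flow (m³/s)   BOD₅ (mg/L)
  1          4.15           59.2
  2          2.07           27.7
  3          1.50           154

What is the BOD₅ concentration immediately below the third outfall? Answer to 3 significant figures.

Outfall 1: combined Q = 30.15 m³/s; C = (26.00·1.800 + 4.150·59.20)/30.15 = 9.701 mg/L.
Outfall 2: combined Q = 32.22 m³/s; C = (30.15·9.701 + 2.070·27.70)/32.22 = 10.86 mg/L.
Outfall 3: combined Q = 33.72 m³/s; C = (32.22·10.86 + 1.500·154.0)/33.72 = 17.22 mg/L.

17.2 mg/L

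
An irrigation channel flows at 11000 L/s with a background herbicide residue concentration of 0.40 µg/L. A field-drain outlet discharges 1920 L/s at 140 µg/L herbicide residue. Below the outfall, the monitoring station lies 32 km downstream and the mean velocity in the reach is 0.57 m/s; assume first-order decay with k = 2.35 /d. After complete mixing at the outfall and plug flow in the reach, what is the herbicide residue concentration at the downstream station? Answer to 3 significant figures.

Conservation of mass: C = (11000·0.4000 + 1920·140.0) / 12920 = 273200/12920 = 21.15 µg/L.
Travel time t = 32·1000 / 0.57 = 56140 s = 15.59 h.
Decay over the reach: 21.15·exp(−kt) = 21.15·0.2172 = 4.593 µg/L.

4.59 µg/L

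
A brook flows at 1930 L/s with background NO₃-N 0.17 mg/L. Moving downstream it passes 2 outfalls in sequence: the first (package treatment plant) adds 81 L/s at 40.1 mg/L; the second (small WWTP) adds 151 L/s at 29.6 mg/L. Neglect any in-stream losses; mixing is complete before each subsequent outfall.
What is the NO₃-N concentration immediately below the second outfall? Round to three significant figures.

3.72 mg/L

Outfall 1: combined Q = 2011 L/s; C = (1930·0.1700 + 81.00·40.10)/2011 = 1.778 mg/L.
Outfall 2: combined Q = 2162 L/s; C = (2011·1.778 + 151.0·29.60)/2162 = 3.721 mg/L.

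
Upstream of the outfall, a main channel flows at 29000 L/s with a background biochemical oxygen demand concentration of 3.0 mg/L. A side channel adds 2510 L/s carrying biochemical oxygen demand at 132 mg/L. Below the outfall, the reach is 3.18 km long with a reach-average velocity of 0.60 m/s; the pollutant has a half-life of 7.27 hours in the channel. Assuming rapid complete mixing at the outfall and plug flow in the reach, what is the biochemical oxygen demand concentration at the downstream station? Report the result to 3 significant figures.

11.5 mg/L

Flow-weighted average: C = (29000·3.000 + 2510·132.0) / 31510 = 418300/31510 = 13.28 mg/L.
Travel time t = 3.18·1000 / 0.60 = 5300 s = 1.472 h.
Half-life 7.27 h → k = ln 2 / 7.27 = 0.09534 h⁻¹ = 2.288 d⁻¹.
Decay over the reach: 13.28·exp(−kt) = 13.28·0.8690 = 11.54 mg/L.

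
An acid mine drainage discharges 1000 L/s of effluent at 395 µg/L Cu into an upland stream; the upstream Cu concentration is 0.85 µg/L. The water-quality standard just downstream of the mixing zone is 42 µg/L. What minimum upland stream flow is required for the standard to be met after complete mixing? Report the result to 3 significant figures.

8580 L/s

Set C_mix = 42: (Q·0.8500 + 1000·395.0) / (Q + 1000) = 42
→ Q = 1000·(395.0 − 42)/(42 − 0.8500) = 8578 L/s.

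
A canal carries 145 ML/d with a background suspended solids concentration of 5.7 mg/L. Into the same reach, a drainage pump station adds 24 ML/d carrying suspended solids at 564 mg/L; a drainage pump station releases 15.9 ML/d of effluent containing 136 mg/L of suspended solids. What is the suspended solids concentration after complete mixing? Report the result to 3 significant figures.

89.4 mg/L

Conservation of mass: C = (145.0·5.700 + 24.00·564.0 + 15.90·136.0) / 184.9 = 16520/184.9 = 89.37 mg/L.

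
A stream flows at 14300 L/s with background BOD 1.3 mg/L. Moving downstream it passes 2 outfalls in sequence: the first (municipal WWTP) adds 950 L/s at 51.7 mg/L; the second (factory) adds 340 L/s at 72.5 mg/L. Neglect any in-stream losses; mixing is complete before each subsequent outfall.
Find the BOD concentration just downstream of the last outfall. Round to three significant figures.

Below outfall 1: Q → 15250 L/s, C = (14300·1.300 + 950.0·51.70)/15250 = 4.440 mg/L.
Below outfall 2: Q → 15590 L/s, C = (15250·4.440 + 340.0·72.50)/15590 = 5.924 mg/L.

5.92 mg/L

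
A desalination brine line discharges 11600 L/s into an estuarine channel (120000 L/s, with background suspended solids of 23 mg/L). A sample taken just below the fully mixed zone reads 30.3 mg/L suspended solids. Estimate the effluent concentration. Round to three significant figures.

Mass balance: 120000·23.00 + 11600·Cₑ = 131600·30.30
→ Cₑ = (131600·30.30 − 120000·23.00) / 11600 = 105.8 mg/L.

106 mg/L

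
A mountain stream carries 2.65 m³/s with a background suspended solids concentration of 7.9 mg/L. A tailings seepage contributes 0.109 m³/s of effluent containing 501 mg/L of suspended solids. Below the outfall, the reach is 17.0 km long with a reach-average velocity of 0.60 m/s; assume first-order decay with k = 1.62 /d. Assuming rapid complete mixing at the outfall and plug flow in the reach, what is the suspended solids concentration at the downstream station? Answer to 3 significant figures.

Conservation of mass: C = (2.650·7.900 + 0.1090·501.0) / 2.759 = 75.54/2.759 = 27.38 mg/L.
Travel time t = 17.0·1000 / 0.60 = 28330 s = 7.870 h.
Decay over the reach: 27.38·exp(−kt) = 27.38·0.5879 = 16.10 mg/L.

16.1 mg/L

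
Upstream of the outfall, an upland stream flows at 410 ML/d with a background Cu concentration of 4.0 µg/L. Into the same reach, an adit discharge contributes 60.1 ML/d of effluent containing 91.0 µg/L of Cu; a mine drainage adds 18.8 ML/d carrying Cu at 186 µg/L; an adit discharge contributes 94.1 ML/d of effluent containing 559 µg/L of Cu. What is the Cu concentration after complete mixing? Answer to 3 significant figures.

108 µg/L

Conservation of mass: C = (410.0·4.000 + 60.10·91.00 + 18.80·186.0 + 94.10·559.0) / 583.0 = 63210/583.0 = 108.4 µg/L.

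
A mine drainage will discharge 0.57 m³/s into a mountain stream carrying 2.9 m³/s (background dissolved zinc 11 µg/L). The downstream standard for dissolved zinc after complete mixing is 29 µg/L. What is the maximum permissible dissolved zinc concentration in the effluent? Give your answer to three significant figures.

121 µg/L

At the limit, (Qr·Cr + Qe·Cₑ)/(Qr + Qe) = 29:
Cₑ = (3.470·29 − 2.900·11.00) / 0.5700 = 120.6 µg/L.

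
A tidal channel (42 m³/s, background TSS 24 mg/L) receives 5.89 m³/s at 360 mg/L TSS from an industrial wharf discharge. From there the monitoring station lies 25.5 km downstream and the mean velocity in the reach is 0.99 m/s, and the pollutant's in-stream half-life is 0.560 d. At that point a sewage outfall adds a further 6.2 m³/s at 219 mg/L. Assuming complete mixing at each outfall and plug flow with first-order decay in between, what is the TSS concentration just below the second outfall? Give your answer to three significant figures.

65.1 mg/L

Mixed concentration C = ΣQC/ΣQ = (42.00·24.00 + 5.890·360.0) / 47.89 = 3128/47.89 = 65.32 mg/L; combined flow 47.89 m³/s.
Travel time t = 25.5·1000 / 0.99 = 25760 s = 7.155 h.
Half-life 0.560 d → k = ln 2 / 0.560 = 1.238 d⁻¹.
After decay, C = 65.32 × e^(−kt) = 65.32 × 0.6914 = 45.17 mg/L.
At the second outfall, C = (47.89·45.17 + 6.200·219.0) / (47.89 + 6.200) = 65.09 mg/L.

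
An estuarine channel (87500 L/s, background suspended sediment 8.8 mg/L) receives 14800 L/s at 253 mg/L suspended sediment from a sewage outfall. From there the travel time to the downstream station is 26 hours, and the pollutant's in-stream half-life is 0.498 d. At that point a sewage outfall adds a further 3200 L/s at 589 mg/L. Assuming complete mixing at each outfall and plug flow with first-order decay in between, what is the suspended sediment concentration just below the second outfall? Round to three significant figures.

27.3 mg/L

Mixed concentration C = ΣQC/ΣQ = (87500·8.800 + 14800·253.0) / 102300 = 4514000/102300 = 44.13 mg/L; combined flow 102300 L/s.
Half-life 0.498 d → k = ln 2 / 0.498 = 1.392 d⁻¹.
After decay, C = 44.13 × e^(−kt) = 44.13 × 0.2214 = 9.770 mg/L.
At the second outfall, C = (102300·9.770 + 3200·589.0) / (102300 + 3200) = 27.34 mg/L.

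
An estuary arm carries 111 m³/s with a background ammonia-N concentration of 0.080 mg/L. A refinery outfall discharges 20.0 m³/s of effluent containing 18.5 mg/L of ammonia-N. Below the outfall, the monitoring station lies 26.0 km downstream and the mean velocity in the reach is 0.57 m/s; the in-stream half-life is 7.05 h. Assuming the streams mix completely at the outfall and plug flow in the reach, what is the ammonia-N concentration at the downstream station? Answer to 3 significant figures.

Flow-weighted average: C = (111.0·0.08000 + 20.00·18.50) / 131.0 = 378.9/131.0 = 2.892 mg/L.
Travel time t = 26.0·1000 / 0.57 = 45610 s = 12.67 h.
Half-life 7.05 h → k = ln 2 / 7.05 = 0.09832 h⁻¹ = 2.360 d⁻¹.
After decay, C = 2.892 × e^(−kt) = 2.892 × 0.2877 = 0.8322 mg/L.

0.832 mg/L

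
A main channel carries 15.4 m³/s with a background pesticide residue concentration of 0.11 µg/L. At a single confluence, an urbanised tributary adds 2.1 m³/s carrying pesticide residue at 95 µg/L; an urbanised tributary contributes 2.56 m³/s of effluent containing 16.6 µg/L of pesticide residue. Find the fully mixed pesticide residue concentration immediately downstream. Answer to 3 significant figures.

12.1 µg/L

Flow-weighted average: C = (15.40·0.1100 + 2.100·95.00 + 2.560·16.60) / 20.06 = 243.7/20.06 = 12.15 µg/L.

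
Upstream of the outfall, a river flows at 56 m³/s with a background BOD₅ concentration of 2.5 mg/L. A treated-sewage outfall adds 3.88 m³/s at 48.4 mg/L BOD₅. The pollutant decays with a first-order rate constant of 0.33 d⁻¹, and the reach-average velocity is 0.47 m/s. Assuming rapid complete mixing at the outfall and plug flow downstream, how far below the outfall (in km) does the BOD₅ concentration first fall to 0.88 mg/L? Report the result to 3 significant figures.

Conservation of mass: C = (56.00·2.500 + 3.880·48.40) / 59.88 = 327.8/59.88 = 5.474 mg/L.
Set 5.474·exp(−k·t) = 0.88 → t = ln(5.474/0.88)/k = 478600 s = 132.9 h.
Distance = v·t = 0.47·478600 = 224900 m = 224.9 km.

225 km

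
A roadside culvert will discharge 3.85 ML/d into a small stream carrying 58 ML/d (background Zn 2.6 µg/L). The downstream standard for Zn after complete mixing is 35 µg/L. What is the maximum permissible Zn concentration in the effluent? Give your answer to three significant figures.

At the limit, (Qr·Cr + Qe·Cₑ)/(Qr + Qe) = 35:
Cₑ = (61.85·35 − 58.00·2.600) / 3.850 = 523.1 µg/L.

523 µg/L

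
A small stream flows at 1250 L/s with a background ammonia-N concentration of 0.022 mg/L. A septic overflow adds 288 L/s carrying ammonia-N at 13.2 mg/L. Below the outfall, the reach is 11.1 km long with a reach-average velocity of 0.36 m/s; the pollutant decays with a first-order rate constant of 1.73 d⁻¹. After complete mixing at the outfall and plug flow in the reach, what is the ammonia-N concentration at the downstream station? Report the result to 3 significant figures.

Mass balance: C = (1250·0.02200 + 288.0·13.20) / 1538 = 3829/1538 = 2.490 mg/L.
Travel time t = 11.1·1000 / 0.36 = 30830 s = 8.565 h.
After decay, C = 2.490 × e^(−kt) = 2.490 × 0.5394 = 1.343 mg/L.

1.34 mg/L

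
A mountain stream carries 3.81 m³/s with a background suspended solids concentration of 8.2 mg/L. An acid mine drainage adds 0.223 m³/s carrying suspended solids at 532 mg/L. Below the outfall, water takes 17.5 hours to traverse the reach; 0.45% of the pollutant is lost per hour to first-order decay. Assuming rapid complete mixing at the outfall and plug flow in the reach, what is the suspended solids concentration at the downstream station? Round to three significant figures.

Mixed concentration C = ΣQC/ΣQ = (3.810·8.200 + 0.2230·532.0) / 4.033 = 149.9/4.033 = 37.16 mg/L.
0.45%/h lost → k = −ln(1 − 0.0045) = 0.004510 h⁻¹.
After decay, C = 37.16 × e^(−kt) = 37.16 × 0.9241 = 34.34 mg/L.

34.3 mg/L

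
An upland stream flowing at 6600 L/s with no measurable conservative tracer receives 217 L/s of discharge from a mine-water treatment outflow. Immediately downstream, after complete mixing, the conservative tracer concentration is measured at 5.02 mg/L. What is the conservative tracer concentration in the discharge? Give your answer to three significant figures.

Mass balance: 6600·0 + 217.0·Cₑ = 6817·5.020
→ Cₑ = (6817·5.020 − 6600·0) / 217.0 = 157.7 mg/L.

158 mg/L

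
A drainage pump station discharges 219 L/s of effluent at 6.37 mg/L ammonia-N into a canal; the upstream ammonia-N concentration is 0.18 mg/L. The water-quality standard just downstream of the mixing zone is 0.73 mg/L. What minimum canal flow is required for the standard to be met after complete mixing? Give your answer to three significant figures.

2250 L/s

Set C_mix = 0.73: (Q·0.1800 + 219.0·6.370) / (Q + 219.0) = 0.73
→ Q = 219.0·(6.370 − 0.73)/(0.73 − 0.1800) = 2246 L/s.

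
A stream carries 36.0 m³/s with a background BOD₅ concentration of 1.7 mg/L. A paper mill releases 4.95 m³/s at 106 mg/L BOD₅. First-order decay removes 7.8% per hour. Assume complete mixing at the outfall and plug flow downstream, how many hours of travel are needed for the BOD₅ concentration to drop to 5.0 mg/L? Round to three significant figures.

12.9 h

After mixing, C = (36.00·1.700 + 4.950·106.0) / 40.95 = 585.9/40.95 = 14.31 mg/L.
7.8%/h lost → k = −ln(1 − 0.078) = 0.08121 h⁻¹.
14.31·exp(−k·t) = 5.0 → t = ln(14.31/5.0)/k = 46610 s = 12.95 h.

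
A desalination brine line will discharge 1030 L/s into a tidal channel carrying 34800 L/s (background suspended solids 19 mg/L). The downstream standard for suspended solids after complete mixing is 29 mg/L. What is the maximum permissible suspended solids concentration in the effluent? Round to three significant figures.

At the limit, (Qr·Cr + Qe·Cₑ)/(Qr + Qe) = 29:
Cₑ = (35830·29 − 34800·19.00) / 1030 = 366.9 mg/L.

367 mg/L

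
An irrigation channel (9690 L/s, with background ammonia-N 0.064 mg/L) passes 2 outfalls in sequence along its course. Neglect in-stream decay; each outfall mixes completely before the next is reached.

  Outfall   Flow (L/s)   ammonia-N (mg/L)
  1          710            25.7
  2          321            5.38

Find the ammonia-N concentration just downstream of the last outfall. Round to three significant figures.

1.92 mg/L

Outfall 1: combined Q = 10400 L/s; C = (9690·0.06400 + 710.0·25.70)/10400 = 1.814 mg/L.
Outfall 2: combined Q = 10720 L/s; C = (10400·1.814 + 321.0·5.380)/10720 = 1.921 mg/L.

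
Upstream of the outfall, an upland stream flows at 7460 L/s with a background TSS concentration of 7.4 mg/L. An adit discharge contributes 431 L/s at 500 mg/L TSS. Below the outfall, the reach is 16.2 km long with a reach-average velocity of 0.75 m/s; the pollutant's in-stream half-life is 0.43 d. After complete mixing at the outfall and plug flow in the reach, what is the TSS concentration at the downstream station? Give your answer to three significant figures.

22.9 mg/L

After mixing, C = (7460·7.400 + 431.0·500.0) / 7891 = 270700/7891 = 34.31 mg/L.
Travel time t = 16.2·1000 / 0.75 = 21600 s = 6.000 h.
Half-life 0.43 d → k = ln 2 / 0.43 = 1.612 d⁻¹.
Decay over the reach: 34.31·exp(−kt) = 34.31·0.6683 = 22.93 mg/L.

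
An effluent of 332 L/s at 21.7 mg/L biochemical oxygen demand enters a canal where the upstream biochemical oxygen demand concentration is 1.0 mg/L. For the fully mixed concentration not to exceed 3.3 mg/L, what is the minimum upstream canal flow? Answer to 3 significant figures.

2660 L/s

Set C_mix = 3.3: (Q·1.000 + 332.0·21.70) / (Q + 332.0) = 3.3
→ Q = 332.0·(21.70 − 3.3)/(3.3 − 1.000) = 2656 L/s.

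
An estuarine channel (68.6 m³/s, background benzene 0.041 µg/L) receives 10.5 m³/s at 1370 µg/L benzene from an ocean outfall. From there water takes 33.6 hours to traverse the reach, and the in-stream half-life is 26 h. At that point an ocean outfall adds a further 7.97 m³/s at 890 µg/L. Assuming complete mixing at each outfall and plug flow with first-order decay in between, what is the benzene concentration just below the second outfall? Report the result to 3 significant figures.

149 µg/L

After mixing, C = (68.60·0.04100 + 10.50·1370) / 79.10 = 14390/79.10 = 181.9 µg/L; combined flow 79.10 m³/s.
Half-life 26 h → k = ln 2 / 26 = 0.02666 h⁻¹ = 0.6398 d⁻¹.
Applying C = C₀e^(−kt): 181.9 × 0.4083 = 74.27 µg/L.
Second outfall: C = (79.10·74.27 + 7.970·890.0)/87.07 = 148.9 µg/L.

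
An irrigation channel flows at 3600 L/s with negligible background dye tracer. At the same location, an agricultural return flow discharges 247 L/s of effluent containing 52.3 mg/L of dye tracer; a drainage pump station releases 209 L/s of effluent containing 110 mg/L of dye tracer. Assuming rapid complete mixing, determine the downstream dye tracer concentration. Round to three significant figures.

8.85 mg/L

Conservation of mass: C = (3600·0 + 247.0·52.30 + 209.0·110.0) / 4056 = 35910/4056 = 8.853 mg/L.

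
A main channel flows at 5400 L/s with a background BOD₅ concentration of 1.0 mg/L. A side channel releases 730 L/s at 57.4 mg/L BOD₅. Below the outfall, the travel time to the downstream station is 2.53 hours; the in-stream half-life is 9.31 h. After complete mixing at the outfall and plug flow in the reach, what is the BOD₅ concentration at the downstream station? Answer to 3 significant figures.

Mass balance: C = (5400·1.000 + 730.0·57.40) / 6130 = 47300/6130 = 7.716 mg/L.
Half-life 9.31 h → k = ln 2 / 9.31 = 0.07445 h⁻¹ = 1.787 d⁻¹.
First-order decay: C = 7.716·exp(−k·t) = 7.716·0.8283 = 6.392 mg/L.

6.39 mg/L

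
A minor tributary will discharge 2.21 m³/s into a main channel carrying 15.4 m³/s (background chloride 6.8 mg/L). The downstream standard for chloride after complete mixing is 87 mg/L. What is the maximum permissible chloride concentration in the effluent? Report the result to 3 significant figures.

646 mg/L

At the limit, (Qr·Cr + Qe·Cₑ)/(Qr + Qe) = 87:
Cₑ = (17.61·87 − 15.40·6.800) / 2.210 = 645.9 mg/L.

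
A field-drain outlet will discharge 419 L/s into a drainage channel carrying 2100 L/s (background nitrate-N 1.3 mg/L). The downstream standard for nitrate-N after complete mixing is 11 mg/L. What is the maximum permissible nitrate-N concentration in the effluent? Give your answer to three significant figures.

59.6 mg/L

At the limit, (Qr·Cr + Qe·Cₑ)/(Qr + Qe) = 11:
Cₑ = (2519·11 − 2100·1.300) / 419.0 = 59.62 mg/L.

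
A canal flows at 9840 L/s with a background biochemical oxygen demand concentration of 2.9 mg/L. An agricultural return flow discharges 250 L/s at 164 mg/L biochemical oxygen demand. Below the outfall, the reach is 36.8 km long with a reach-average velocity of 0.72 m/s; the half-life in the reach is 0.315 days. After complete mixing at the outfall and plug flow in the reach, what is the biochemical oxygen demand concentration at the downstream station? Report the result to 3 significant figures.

1.87 mg/L

Flow-weighted average: C = (9840·2.900 + 250.0·164.0) / 10090 = 69540/10090 = 6.892 mg/L.
Travel time t = 36.8·1000 / 0.72 = 51110 s = 14.20 h.
Half-life 0.315 d → k = ln 2 / 0.315 = 2.200 d⁻¹.
Decay over the reach: 6.892·exp(−kt) = 6.892·0.2721 = 1.875 mg/L.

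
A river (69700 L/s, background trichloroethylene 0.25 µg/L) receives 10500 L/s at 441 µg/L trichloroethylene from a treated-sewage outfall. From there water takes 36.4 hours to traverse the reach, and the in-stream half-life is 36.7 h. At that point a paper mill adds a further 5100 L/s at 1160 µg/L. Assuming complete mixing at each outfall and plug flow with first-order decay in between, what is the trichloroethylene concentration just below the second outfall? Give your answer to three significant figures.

96.8 µg/L

Mass balance: C = (69700·0.2500 + 10500·441.0) / 80200 = 4648000/80200 = 57.95 µg/L; combined flow 80200 L/s.
Half-life 36.7 h → k = ln 2 / 36.7 = 0.01889 h⁻¹ = 0.4533 d⁻¹.
First-order decay: C = 57.95·exp(−k·t) = 57.95·0.5028 = 29.14 µg/L.
Second outfall: C = (80200·29.14 + 5100·1160)/85300 = 96.75 µg/L.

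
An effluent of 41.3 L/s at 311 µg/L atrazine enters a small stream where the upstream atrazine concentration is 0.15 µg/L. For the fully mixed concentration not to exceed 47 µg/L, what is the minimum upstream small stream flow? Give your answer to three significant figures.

Set C_mix = 47: (Q·0.1500 + 41.30·311.0) / (Q + 41.30) = 47
→ Q = 41.30·(311.0 − 47)/(47 − 0.1500) = 232.7 L/s.

233 L/s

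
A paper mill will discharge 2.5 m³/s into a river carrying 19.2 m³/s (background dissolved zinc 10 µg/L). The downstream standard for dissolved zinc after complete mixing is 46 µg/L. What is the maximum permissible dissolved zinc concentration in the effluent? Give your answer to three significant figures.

322 µg/L

At the limit, (Qr·Cr + Qe·Cₑ)/(Qr + Qe) = 46:
Cₑ = (21.70·46 − 19.20·10.00) / 2.500 = 322.5 µg/L.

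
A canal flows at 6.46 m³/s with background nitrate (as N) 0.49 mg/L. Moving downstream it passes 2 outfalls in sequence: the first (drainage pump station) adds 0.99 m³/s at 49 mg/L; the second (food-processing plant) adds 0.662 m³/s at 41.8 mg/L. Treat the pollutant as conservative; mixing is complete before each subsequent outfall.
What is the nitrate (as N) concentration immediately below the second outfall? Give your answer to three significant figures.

Below outfall 1: Q → 7.450 m³/s, C = (6.460·0.4900 + 0.9900·49.00)/7.450 = 6.936 mg/L.
Below outfall 2: Q → 8.112 m³/s, C = (7.450·6.936 + 0.6620·41.80)/8.112 = 9.781 mg/L.

9.78 mg/L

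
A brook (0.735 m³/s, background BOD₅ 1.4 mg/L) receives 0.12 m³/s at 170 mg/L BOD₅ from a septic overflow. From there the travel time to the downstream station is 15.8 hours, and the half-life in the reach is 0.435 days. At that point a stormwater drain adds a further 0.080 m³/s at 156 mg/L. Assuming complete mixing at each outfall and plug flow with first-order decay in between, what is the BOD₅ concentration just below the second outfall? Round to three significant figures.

21.4 mg/L

After mixing, C = (0.7350·1.400 + 0.1200·170.0) / 0.8550 = 21.43/0.8550 = 25.06 mg/L; combined flow 0.8550 m³/s.
Half-life 0.435 d → k = ln 2 / 0.435 = 1.593 d⁻¹.
Decay over the reach: 25.06·exp(−kt) = 25.06·0.3503 = 8.779 mg/L.
Second outfall: C = (0.8550·8.779 + 0.08000·156.0)/0.9350 = 21.38 mg/L.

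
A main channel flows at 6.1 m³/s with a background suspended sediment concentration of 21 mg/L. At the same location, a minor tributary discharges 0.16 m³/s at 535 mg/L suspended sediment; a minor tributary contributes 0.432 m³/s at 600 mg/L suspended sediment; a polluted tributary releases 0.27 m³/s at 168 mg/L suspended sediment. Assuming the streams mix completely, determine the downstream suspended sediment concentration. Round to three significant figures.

74.4 mg/L

Conservation of mass: C = (6.100·21.00 + 0.1600·535.0 + 0.4320·600.0 + 0.2700·168.0) / 6.962 = 518.3/6.962 = 74.44 mg/L.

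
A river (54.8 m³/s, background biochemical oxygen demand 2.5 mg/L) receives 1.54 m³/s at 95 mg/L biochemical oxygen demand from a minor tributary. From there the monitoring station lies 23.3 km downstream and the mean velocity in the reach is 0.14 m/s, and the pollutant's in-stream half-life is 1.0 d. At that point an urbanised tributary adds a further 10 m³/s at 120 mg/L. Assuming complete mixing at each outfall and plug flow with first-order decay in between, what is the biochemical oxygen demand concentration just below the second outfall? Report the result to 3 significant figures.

19.2 mg/L

Mass balance: C = (54.80·2.500 + 1.540·95.00) / 56.34 = 283.3/56.34 = 5.028 mg/L; combined flow 56.34 m³/s.
Travel time t = 23.3·1000 / 0.14 = 166400 s = 46.23 h.
Half-life 1.0 d → k = ln 2 / 1.0 = 0.6931 d⁻¹.
After decay, C = 5.028 × e^(−kt) = 5.028 × 0.2631 = 1.323 mg/L.
At the second outfall, C = (56.34·1.323 + 10.00·120.0) / (56.34 + 10.00) = 19.21 mg/L.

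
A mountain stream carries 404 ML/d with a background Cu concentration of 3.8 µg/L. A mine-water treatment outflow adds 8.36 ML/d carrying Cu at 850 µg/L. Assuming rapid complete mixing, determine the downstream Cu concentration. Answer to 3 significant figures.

21.0 µg/L

Mass balance: C = (404.0·3.800 + 8.360·850.0) / 412.4 = 8641/412.4 = 20.96 µg/L.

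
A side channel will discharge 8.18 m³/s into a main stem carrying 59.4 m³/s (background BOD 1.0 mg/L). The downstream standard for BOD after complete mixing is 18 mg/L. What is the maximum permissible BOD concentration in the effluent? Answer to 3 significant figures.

141 mg/L

At the limit, (Qr·Cr + Qe·Cₑ)/(Qr + Qe) = 18:
Cₑ = (67.58·18 − 59.40·1.000) / 8.180 = 141.4 mg/L.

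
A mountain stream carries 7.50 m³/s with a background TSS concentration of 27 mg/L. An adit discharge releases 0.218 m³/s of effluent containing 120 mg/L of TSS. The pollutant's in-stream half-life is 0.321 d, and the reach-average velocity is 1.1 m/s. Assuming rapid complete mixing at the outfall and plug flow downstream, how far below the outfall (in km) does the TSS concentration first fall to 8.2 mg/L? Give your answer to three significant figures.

After mixing, C = (7.500·27.00 + 0.2180·120.0) / 7.718 = 228.7/7.718 = 29.63 mg/L.
Half-life 0.321 d → k = ln 2 / 0.321 = 2.159 d⁻¹.
Set 29.63·exp(−k·t) = 8.2 → t = ln(29.63/8.2)/k = 51400 s = 14.28 h.
Distance = v·t = 1.1·51400 = 56540 m = 56.54 km.

56.5 km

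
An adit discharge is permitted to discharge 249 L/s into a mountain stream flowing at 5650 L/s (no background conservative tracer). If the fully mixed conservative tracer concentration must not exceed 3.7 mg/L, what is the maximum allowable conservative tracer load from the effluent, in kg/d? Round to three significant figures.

Mass balance at the limit: 5650·0 + 249.0·Cₑ = 5899·3.7 → Cₑ = 87.66 mg/L.
249.0 L/s = 0.2490 m³/s. Load = 0.2490 m³/s × 87.66 g/m³ × 86 400 s/d = 1886 kg/d.

1890 kg/d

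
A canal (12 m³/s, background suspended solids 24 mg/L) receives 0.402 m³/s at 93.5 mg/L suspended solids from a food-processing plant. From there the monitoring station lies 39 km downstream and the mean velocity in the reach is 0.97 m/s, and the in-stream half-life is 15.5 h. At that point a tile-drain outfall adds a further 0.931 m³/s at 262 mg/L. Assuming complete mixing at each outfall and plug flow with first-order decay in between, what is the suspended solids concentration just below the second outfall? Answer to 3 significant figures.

33.1 mg/L

Mixed concentration C = ΣQC/ΣQ = (12.00·24.00 + 0.4020·93.50) / 12.40 = 325.6/12.40 = 26.25 mg/L; combined flow 12.40 m³/s.
Travel time t = 39·1000 / 0.97 = 40210 s = 11.17 h.
Half-life 15.5 h → k = ln 2 / 15.5 = 0.04472 h⁻¹ = 1.073 d⁻¹.
After decay, C = 26.25 × e^(−kt) = 26.25 × 0.6069 = 15.93 mg/L.
Second outfall: C = (12.40·15.93 + 0.9310·262.0)/13.33 = 33.11 mg/L.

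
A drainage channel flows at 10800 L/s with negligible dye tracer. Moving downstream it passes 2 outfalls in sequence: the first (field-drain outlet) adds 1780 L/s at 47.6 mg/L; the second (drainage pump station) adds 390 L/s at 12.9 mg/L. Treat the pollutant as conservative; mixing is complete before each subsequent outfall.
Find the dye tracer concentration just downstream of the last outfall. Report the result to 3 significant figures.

Outfall 1: combined Q = 12580 L/s; C = (10800·0 + 1780·47.60)/12580 = 6.735 mg/L.
Outfall 2: combined Q = 12970 L/s; C = (12580·6.735 + 390.0·12.90)/12970 = 6.921 mg/L.

6.92 mg/L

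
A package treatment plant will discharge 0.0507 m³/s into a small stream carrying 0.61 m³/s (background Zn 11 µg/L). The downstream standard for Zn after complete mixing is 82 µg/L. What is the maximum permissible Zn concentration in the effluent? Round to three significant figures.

936 µg/L

At the limit, (Qr·Cr + Qe·Cₑ)/(Qr + Qe) = 82:
Cₑ = (0.6607·82 − 0.6100·11.00) / 0.05070 = 936.2 µg/L.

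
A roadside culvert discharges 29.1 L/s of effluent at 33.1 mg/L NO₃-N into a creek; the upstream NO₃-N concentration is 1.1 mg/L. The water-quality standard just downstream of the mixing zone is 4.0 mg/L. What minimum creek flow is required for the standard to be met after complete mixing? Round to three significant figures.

Set C_mix = 4.0: (Q·1.100 + 29.10·33.10) / (Q + 29.10) = 4.0
→ Q = 29.10·(33.10 − 4.0)/(4.0 − 1.100) = 292.0 L/s.

292 L/s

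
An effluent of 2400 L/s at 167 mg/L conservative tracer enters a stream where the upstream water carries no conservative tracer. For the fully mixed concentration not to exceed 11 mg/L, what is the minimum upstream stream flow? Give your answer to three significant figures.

Set C_mix = 11: (Q·0 + 2400·167.0) / (Q + 2400) = 11
→ Q = 2400·(167.0 − 11)/(11 − 0) = 34040 L/s.

34000 L/s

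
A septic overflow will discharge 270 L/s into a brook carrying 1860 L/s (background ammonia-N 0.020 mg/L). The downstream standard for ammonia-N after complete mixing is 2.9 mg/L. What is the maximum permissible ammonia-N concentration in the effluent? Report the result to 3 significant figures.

At the limit, (Qr·Cr + Qe·Cₑ)/(Qr + Qe) = 2.9:
Cₑ = (2130·2.9 − 1860·0.02000) / 270.0 = 22.74 mg/L.

22.7 mg/L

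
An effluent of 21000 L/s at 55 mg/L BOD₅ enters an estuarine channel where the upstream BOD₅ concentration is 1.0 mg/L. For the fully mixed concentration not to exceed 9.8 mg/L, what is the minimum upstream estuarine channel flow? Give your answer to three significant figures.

Set C_mix = 9.8: (Q·1.000 + 21000·55.00) / (Q + 21000) = 9.8
→ Q = 21000·(55.00 − 9.8)/(9.8 − 1.000) = 107900 L/s.

108000 L/s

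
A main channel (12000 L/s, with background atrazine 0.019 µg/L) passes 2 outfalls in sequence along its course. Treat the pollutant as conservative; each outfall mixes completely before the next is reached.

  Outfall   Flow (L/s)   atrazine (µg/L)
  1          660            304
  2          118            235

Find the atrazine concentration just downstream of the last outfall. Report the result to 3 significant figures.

Outfall 1: combined Q = 12660 L/s; C = (12000·0.01900 + 660.0·304.0)/12660 = 15.87 µg/L.
Outfall 2: combined Q = 12780 L/s; C = (12660·15.87 + 118.0·235.0)/12780 = 17.89 µg/L.

17.9 µg/L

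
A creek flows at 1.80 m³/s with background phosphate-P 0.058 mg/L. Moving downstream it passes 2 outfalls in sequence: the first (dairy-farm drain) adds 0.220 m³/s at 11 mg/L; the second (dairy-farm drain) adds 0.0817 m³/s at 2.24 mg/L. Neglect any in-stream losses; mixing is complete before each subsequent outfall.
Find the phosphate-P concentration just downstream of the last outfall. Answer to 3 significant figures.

Outfall 1: combined Q = 2.020 m³/s; C = (1.800·0.05800 + 0.2200·11.00)/2.020 = 1.250 mg/L.
Outfall 2: combined Q = 2.102 m³/s; C = (2.020·1.250 + 0.08170·2.240)/2.102 = 1.288 mg/L.

1.29 mg/L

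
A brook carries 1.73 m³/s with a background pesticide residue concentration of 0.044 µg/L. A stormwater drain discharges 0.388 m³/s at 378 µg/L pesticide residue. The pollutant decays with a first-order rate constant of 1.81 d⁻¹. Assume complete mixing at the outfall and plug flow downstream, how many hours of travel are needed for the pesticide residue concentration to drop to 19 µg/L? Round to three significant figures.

17.2 h

Flow-weighted average: C = (1.730·0.04400 + 0.3880·378.0) / 2.118 = 146.7/2.118 = 69.28 µg/L.
69.28·exp(−k·t) = 19 → t = ln(69.28/19)/k = 61760 s = 17.15 h.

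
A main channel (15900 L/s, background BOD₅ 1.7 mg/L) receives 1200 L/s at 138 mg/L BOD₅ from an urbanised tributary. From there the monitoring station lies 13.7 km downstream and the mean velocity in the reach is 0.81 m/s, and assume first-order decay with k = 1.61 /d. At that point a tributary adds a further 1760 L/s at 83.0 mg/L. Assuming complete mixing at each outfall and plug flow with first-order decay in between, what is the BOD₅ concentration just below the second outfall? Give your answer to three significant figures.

Flow-weighted average: C = (15900·1.700 + 1200·138.0) / 17100 = 192600/17100 = 11.26 mg/L; combined flow 17100 L/s.
Travel time t = 13.7·1000 / 0.81 = 16910 s = 4.698 h.
Decay over the reach: 11.26·exp(−kt) = 11.26·0.7297 = 8.220 mg/L.
Second outfall: C = (17100·8.220 + 1760·83.00)/18860 = 15.20 mg/L.

15.2 mg/L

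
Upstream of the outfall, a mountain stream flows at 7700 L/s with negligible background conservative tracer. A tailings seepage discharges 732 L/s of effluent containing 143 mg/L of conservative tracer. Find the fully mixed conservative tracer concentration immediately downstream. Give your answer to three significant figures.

12.4 mg/L

Flow-weighted average: C = (7700·0 + 732.0·143.0) / 8432 = 104700/8432 = 12.41 mg/L.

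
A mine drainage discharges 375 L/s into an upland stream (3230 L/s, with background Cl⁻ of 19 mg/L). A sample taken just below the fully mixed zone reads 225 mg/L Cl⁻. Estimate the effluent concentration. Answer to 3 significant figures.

2000 mg/L

Mass balance: 3230·19.00 + 375.0·Cₑ = 3605·225.0
→ Cₑ = (3605·225.0 − 3230·19.00) / 375.0 = 1999 mg/L.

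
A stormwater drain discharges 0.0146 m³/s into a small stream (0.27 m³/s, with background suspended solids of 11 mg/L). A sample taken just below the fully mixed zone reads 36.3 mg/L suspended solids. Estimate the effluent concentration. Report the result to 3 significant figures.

Mass balance: 0.2700·11.00 + 0.01460·Cₑ = 0.2846·36.30
→ Cₑ = (0.2846·36.30 − 0.2700·11.00) / 0.01460 = 504.2 mg/L.

504 mg/L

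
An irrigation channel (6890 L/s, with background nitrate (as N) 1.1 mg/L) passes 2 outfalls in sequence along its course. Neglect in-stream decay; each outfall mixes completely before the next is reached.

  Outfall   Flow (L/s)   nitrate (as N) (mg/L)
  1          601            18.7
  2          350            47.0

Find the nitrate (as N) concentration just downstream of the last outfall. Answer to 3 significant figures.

4.50 mg/L

Below outfall 1: Q → 7491 L/s, C = (6890·1.100 + 601.0·18.70)/7491 = 2.512 mg/L.
Below outfall 2: Q → 7841 L/s, C = (7491·2.512 + 350.0·47.00)/7841 = 4.498 mg/L.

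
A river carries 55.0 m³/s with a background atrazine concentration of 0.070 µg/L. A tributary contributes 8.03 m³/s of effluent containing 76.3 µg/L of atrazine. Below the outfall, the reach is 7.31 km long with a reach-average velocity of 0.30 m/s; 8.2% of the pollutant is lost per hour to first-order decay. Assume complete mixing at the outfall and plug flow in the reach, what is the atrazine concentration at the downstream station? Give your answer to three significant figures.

Mixed concentration C = ΣQC/ΣQ = (55.00·0.07000 + 8.030·76.30) / 63.03 = 616.5/63.03 = 9.782 µg/L.
Travel time t = 7.31·1000 / 0.30 = 24370 s = 6.769 h.
8.2%/h lost → k = −ln(1 − 0.082) = 0.08556 h⁻¹.
Applying C = C₀e^(−kt): 9.782 × 0.5604 = 5.482 µg/L.

5.48 µg/L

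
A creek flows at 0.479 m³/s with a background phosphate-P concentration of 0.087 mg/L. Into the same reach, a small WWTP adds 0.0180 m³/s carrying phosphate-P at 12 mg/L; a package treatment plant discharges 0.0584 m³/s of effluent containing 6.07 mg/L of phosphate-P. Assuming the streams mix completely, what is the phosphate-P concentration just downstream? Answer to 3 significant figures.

Mixed concentration C = ΣQC/ΣQ = (0.4790·0.08700 + 0.01800·12.00 + 0.05840·6.070) / 0.5554 = 0.6122/0.5554 = 1.102 mg/L.

1.10 mg/L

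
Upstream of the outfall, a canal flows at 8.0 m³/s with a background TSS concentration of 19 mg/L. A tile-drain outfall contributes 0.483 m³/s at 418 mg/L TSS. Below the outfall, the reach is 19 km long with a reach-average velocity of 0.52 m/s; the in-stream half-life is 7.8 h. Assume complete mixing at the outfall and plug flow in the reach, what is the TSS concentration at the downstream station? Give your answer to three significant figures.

Mass balance: C = (8.000·19.00 + 0.4830·418.0) / 8.483 = 353.9/8.483 = 41.72 mg/L.
Travel time t = 19·1000 / 0.52 = 36540 s = 10.15 h.
Half-life 7.8 h → k = ln 2 / 7.8 = 0.08887 h⁻¹ = 2.133 d⁻¹.
After decay, C = 41.72 × e^(−kt) = 41.72 × 0.4058 = 16.93 mg/L.

16.9 mg/L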